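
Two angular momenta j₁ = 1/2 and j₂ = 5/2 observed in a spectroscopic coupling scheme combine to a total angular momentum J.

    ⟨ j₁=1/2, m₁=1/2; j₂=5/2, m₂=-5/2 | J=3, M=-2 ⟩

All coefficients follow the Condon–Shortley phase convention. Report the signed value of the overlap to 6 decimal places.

j₁+j₂−J=0  J+j₁−j₂=1  J−j₁+j₂=5  j₁+j₂+J+1=7
(j₁±m₁, j₂±m₂, J±M) = (1,0,0,5,1,5)
P² = 2400
sum k=0..0:
  [0] +1/120 = 1/120
S = 1/120
C² = P²·S² = 1/6 ; C = +0.408248

+√(1/6) ≈ +0.408248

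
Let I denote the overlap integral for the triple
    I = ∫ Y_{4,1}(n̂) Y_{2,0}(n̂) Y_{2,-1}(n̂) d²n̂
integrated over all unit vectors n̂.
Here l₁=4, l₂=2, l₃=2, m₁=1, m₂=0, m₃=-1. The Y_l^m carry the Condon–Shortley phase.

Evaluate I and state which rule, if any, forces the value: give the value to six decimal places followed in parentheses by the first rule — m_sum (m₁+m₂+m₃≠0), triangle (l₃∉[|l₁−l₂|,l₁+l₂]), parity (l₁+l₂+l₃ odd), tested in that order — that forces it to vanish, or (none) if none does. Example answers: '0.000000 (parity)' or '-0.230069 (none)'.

Rules hold: Σm=0, L=8 even, 2≤2≤6.
N = 9·5·5 = 225
Δ = 4!·4!·0!/9! = 1/630
Racah Σ t=2..2: t=2:+1/16 = 1/16
⇒ 3j(4 2 2; 0 0 0)² = 2/35, sgn +1
Racah Σ t=2..2: t=2:+1/24 = 1/24
⇒ 3j(4 2 2; 1 0 -1)² = 1/21, sgn -1
4πI² = N·(3j₀)²·(3jₘ)² = 30/49
I = -1·√(0.612245/4π) = -0.22072812
No selection rule forces the value: the integral is nonzero (none).

-0.220728 (none)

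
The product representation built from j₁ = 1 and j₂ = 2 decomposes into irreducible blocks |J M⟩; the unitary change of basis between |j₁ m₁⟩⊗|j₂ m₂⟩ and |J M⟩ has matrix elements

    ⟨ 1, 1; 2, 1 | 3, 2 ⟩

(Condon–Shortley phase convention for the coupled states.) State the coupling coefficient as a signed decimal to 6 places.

j₁+j₂−J=0  J+j₁−j₂=2  J−j₁+j₂=4  j₁+j₂+J+1=7
(j₁±m₁, j₂±m₂, J±M) = (2,0,3,1,5,1)
P² = 96
sum k=0..0:
  [0] +1/12 = 1/12
S = 1/12
C² = P²·S² = 2/3 ; C = +0.816497

+0.816497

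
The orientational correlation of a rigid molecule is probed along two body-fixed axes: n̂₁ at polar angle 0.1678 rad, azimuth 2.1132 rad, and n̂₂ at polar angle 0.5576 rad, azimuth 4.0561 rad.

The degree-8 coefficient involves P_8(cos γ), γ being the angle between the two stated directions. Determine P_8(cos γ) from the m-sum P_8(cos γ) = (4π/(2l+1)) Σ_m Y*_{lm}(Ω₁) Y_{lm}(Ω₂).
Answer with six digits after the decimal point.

-0.039358

Summing Y*_{l m}(θ₁,φ₁)·Y_{l m}(θ₂,φ₂) over m ∈ [−8, 8]; prefactor 4π/(2·8+1) = 0.739198:
  term(m=-8) = (-0.000000, -0.000000)   from Y*(Ω₁)=(-0.000000, -0.000000), Y(Ω₂)=(0.001623, -0.002721)
  term(m=-7) = (0.000000, -0.000000)   from Y*(Ω₁)=(-0.000004, 0.000006), Y(Ω₂)=(-0.020179, 0.002400)
  term(m=-6) = (0.000006, 0.000007)   from Y*(Ω₁)=(0.000110, 0.000012), Y(Ω₂)=(0.056642, 0.057873)
  term(m=-5) = (-0.000258, 0.000077)   from Y*(Ω₁)=(-0.000503, -0.001097), Y(Ω₂)=(0.031123, -0.221090)
  term(m=-4) = (0.000341, -0.004129)   from Y*(Ω₁)=(-0.005512, 0.008077), Y(Ω₂)=(-0.368458, 0.209225)
  term(m=-3) = (0.025957, 0.012683)   from Y*(Ω₁)=(0.058401, 0.003298), Y(Ω₂)=(0.455271, 0.191451)
  term(m=-2) = (-0.032701, 0.030112)   from Y*(Ω₁)=(-0.114767, -0.217260), Y(Ω₂)=(-0.046199, -0.174920)
  term(m=-1) = (0.078906, 0.202175)   from Y*(Ω₁)=(-0.328657, 0.545306), Y(Ω₂)=(0.207992, -0.270058)
  term(m=+0) = (-0.197744, 0.000000)   from Y*(Ω₁)=(0.643650, -0.000000), Y(Ω₂)=(-0.307223, 0.000000)
  term(m=+1) = (0.078906, -0.202175)   from Y*(Ω₁)=(0.328657, 0.545306), Y(Ω₂)=(-0.207992, -0.270058)
  term(m=+2) = (-0.032701, -0.030112)   from Y*(Ω₁)=(-0.114767, 0.217260), Y(Ω₂)=(-0.046199, 0.174920)
  term(m=+3) = (0.025957, -0.012683)   from Y*(Ω₁)=(-0.058401, 0.003298), Y(Ω₂)=(-0.455271, 0.191451)
  term(m=+4) = (0.000341, 0.004129)   from Y*(Ω₁)=(-0.005512, -0.008077), Y(Ω₂)=(-0.368458, -0.209225)
  term(m=+5) = (-0.000258, -0.000077)   from Y*(Ω₁)=(0.000503, -0.001097), Y(Ω₂)=(-0.031123, -0.221090)
  term(m=+6) = (0.000006, -0.000007)   from Y*(Ω₁)=(0.000110, -0.000012), Y(Ω₂)=(0.056642, -0.057873)
  term(m=+7) = (0.000000, 0.000000)   from Y*(Ω₁)=(0.000004, 0.000006), Y(Ω₂)=(0.020179, 0.002400)
  term(m=+8) = (-0.000000, 0.000000)   from Y*(Ω₁)=(-0.000000, 0.000000), Y(Ω₂)=(0.001623, 0.002721)
Total Σ_m = (-0.053244, 0.000000). Multiply by 0.739198: (-0.039358, 0.000000). P_8(cos γ) = -0.039358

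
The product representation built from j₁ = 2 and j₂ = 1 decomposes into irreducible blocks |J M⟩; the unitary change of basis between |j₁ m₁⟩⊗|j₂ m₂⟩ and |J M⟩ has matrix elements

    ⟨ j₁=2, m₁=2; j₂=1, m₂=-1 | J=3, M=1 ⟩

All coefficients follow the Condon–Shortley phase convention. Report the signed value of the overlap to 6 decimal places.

+√(1/15) = +0.258199

j₁+j₂−J=0  J+j₁−j₂=4  J−j₁+j₂=2  j₁+j₂+J+1=7
(j₁±m₁, j₂±m₂, J±M) = (4,0,0,2,4,2)
P² = 768/5
sum k=0..0:
  [0] +1/48 = 1/48
S = 1/48
C² = P²·S² = 1/15 ; C = +0.258199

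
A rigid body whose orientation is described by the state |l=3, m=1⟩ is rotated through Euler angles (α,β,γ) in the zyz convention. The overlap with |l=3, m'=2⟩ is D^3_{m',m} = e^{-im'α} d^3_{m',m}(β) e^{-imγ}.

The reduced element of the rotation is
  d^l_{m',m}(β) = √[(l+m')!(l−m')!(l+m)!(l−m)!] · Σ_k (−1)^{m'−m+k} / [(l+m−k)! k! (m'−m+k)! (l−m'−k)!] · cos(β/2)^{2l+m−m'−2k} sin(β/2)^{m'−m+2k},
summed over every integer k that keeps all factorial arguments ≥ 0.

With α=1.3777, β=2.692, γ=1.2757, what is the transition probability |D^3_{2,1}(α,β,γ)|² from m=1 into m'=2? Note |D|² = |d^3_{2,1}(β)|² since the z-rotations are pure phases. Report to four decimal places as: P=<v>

D^3_{2,1}(1.3777,2.6920,1.2757) = e^{-i·2·1.3777}·d^3_{2,1}(2.6920)·e^{-i·1·1.2757}. Compute d first:
With c≡cos(β/2)=0.222908 and s≡sin(β/2)=0.974840, N=[120·1·24·2]^{1/2}=75.894664
Admissible k: 0..1 (factorial args all ≥0)
  k=0: (−1)^1·75.8947/(24)·0.2229^5·0.9748^1 = -0.001697
  k=1: (−1)^2·75.8947/(12)·0.2229^3·0.9748^3 = +0.064894
d^3_{2,1}(2.6920) = -0.001697 +0.064894 = +0.063198
|D^3_{2,1}|² = |d^3_{2,1}(β)|² = (+0.063198)² = 0.003994 (the z-rotation phases have unit modulus)

P=0.0040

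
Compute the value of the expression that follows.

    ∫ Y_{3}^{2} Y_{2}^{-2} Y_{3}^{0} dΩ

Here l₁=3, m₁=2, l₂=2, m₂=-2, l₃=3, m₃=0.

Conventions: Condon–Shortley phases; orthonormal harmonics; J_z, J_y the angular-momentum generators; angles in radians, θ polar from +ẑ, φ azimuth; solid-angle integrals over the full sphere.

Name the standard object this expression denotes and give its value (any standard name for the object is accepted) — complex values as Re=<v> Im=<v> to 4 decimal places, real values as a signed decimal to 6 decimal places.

This is a Gaunt coefficient — the integral of a triple product of spherical harmonics over the sphere.
m-sum 0 ✓  L=8 even ✓  1≤3≤5 ✓
Π(2lᵢ+1) = 7×5×7 = 245
triangle coeff Δ(3,2,3) = 1/3780
Σ_t [0,2]: t=0:+1/24 t=1:−1/4 t=2:+1/24 = -1/6
(3j)²=4/105 [(3 2 3; 0 0 0)], sign=+1
Σ_t [0,0]: t=0:+1/24 = 1/24
(3j)²=1/21 [(3 2 3; 2 -2 0)], sign=-1
⇒ 4πI² = 4/9
I = (-1)√(4/9/(4π)) = -0.18806319

Gaunt coefficient, -0.188063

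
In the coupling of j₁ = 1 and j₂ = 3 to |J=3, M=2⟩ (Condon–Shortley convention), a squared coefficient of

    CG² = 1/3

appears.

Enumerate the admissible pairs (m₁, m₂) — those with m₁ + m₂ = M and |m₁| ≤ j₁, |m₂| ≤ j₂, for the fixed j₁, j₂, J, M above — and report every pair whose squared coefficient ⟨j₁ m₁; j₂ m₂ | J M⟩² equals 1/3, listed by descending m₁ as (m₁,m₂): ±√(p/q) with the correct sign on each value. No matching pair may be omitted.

Admissible pairs with m₁+m₂ = M = 2: (-1,3), (0,2), (1,1)
  (m₁,m₂)=(1,1): CG² = 5/12, CG = +√(5/12)
  (m₁,m₂)=(0,2): CG² = 1/3, CG = −√(1/3)   ← matches the target
  (m₁,m₂)=(-1,3): CG² = 1/4, CG = −√(1/4)
Pairs with CG² = 1/3: (0,2): −√(1/3)

(0,2): −√(1/3)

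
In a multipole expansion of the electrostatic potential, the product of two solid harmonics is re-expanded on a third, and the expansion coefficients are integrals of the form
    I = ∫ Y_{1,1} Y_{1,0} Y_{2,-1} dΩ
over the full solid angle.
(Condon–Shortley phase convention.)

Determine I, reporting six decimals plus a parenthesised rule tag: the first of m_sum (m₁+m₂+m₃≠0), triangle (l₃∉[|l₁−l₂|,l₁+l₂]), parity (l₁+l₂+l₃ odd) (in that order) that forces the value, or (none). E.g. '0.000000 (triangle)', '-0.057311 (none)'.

Rules hold: Σm=0, L=4 even, 0≤2≤2.
N = 3·3·5 = 45
Δ = 0!·2!·2!/5! = 1/30
Racah Σ t=0..0: t=0:+1/1 = 1/1
⇒ 3j(1 1 2; 0 0 0)² = 2/15, sgn +1
Racah Σ t=0..0: t=0:+1/2 = 1/2
⇒ 3j(1 1 2; 1 0 -1)² = 1/10, sgn -1
4πI² = N·(3j₀)²·(3jₘ)² = 3/5
I = -1·√(0.6/4π) = -0.21850969
No selection rule forces the value: the integral is nonzero (none).

-0.218510 (none)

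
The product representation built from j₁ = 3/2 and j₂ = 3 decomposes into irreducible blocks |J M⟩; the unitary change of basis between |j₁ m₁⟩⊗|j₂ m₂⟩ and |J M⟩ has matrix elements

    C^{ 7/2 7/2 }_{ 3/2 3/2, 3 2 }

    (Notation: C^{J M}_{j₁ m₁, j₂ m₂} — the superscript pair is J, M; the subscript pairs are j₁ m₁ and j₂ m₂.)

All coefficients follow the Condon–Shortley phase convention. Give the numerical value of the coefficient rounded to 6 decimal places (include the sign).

+√(1/3) = +0.577350

√[8·1!2!5!/9! · 3!0!5!1!7!0!] = √(19200)
  +(−1)^0/∏(0,1,0,5,2,0)! = 1/240  (running 1/240)
⟨..|..⟩ = √(19200)·(1/240) = +0.577350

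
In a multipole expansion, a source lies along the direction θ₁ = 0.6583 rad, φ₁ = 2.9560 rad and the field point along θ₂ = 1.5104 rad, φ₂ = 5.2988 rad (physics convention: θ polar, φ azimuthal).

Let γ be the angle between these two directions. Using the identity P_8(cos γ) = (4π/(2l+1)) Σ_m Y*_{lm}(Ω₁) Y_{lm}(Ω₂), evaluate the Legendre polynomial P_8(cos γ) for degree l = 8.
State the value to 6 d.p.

-0.280465

Term-by-term m-sum for l=8 (normalisation 4π/17 = 0.739198):
  m=-8: (0.000869, -0.010076) × (-0.010718, 0.507845) = (0.005108, 0.000549)  (running Σ = (0.005108, 0.000549))
  m=-7: (-0.014035, 0.050388) × (0.100881, 0.070134) = (-0.004950, 0.004099)  (running Σ = (0.000158, 0.004648))
  m=-6: (0.073058, -0.148488) × (-0.327269, 0.129530) = (-0.004676, 0.058059)  (running Σ = (-0.004518, 0.062707))
  m=-5: (-0.211014, 0.281744) × (-0.029797, 0.140116) = (-0.033189, -0.037962)  (running Σ = (-0.037707, 0.024745))
  m=-4: (0.355501, -0.326153) × (-0.212897, -0.217437) = (-0.146603, -0.007862)  (running Σ = (-0.184310, 0.016883))
  m=-3: (-0.268761, 0.167296) × (-0.149666, 0.028541) = (0.035449, -0.032709)  (running Σ = (-0.148861, -0.015826))
  m=-2: (-0.146942, 0.057194) × (0.109810, -0.261199) = (-0.001197, 0.044662)  (running Σ = (-0.150058, 0.028836))
  m=-1: (0.397920, -0.074711) × (-0.086402, -0.130052) = (-0.044097, -0.045295)  (running Σ = (-0.194155, -0.016459))
  m=0: (0.032083, -0.000000) × (0.277154, 0.000000) = (0.008892, 0.000000)  (running Σ = (-0.185263, -0.016459))
  m=1: (-0.397920, -0.074711) × (0.086402, -0.130052) = (-0.044097, 0.045295)  (running Σ = (-0.229361, 0.028836))
  m=2: (-0.146942, -0.057194) × (0.109810, 0.261199) = (-0.001197, -0.044662)  (running Σ = (-0.230557, -0.015826))
  m=3: (0.268761, 0.167296) × (0.149666, 0.028541) = (0.035449, 0.032709)  (running Σ = (-0.195108, 0.016883))
  m=4: (0.355501, 0.326153) × (-0.212897, 0.217437) = (-0.146603, 0.007862)  (running Σ = (-0.341711, 0.024745))
  m=5: (0.211014, 0.281744) × (0.029797, 0.140116) = (-0.033189, 0.037962)  (running Σ = (-0.374900, 0.062707))
  m=6: (0.073058, 0.148488) × (-0.327269, -0.129530) = (-0.004676, -0.058059)  (running Σ = (-0.379576, 0.004648))
  m=7: (0.014035, 0.050388) × (-0.100881, 0.070134) = (-0.004950, -0.004099)  (running Σ = (-0.384526, 0.000549))
  m=8: (0.000869, 0.010076) × (-0.010718, -0.507845) = (0.005108, -0.000549)  (running Σ = (-0.379418, 0.000000))
Total Σ_m = (-0.379418, 0.000000). Multiply by 0.739198: (-0.280465, 0.000000). P_8(cos γ) = -0.280465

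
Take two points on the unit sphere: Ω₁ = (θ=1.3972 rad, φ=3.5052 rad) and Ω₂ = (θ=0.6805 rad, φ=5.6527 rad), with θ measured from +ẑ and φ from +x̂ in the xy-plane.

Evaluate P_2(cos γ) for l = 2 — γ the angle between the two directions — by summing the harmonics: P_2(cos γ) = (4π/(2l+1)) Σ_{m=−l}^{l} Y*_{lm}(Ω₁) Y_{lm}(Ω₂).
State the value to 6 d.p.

Expand P_2 via completeness: Σ_{m} conj(Y_{2,m}) at Ω₁ times Y_{2,m} at Ω₂ —
  [-2]  conj(Y_{2,-2})(Ω₁) = 0.27995 + 0.24913j ; Y_{2,-2}(Ω₂) = 0.04662 + 0.14563j ; Δ = -0.02323 + 0.05239j
  [-1]  conj(Y_{2,-1})(Ω₁) = -0.12284 - 0.04674j ; Y_{2,-1}(Ω₂) = 0.30517 + 0.22273j ; Δ = -0.02708 - 0.04162j
  [+0]  conj(Y_{2,0})(Ω₁) = -0.28716 + 0.00000j ; Y_{2,0}(Ω₂) = 0.25622 + 0.00000j ; Δ = -0.07358 + 0.00000j
  [+1]  conj(Y_{2,1})(Ω₁) = 0.12284 - 0.04674j ; Y_{2,1}(Ω₂) = -0.30517 + 0.22273j ; Δ = -0.02708 + 0.04162j
  [+2]  conj(Y_{2,2})(Ω₁) = 0.27995 - 0.24913j ; Y_{2,2}(Ω₂) = 0.04662 - 0.14563j ; Δ = -0.02323 - 0.05239j
Accumulated sum -0.17419 + 0.00000j; after 4π/(2l+1) scaling, -0.43778 + 0.00000j ⇒ P_2 = -0.437783

-0.437783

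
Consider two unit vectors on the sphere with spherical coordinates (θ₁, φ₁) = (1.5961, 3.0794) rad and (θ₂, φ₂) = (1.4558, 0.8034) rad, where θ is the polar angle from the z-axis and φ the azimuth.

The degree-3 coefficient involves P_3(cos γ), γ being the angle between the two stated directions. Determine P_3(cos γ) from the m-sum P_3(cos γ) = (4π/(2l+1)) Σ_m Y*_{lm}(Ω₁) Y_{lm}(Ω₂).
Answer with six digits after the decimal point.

Summing Y*_{l m}(θ₁,φ₁)·Y_{l m}(θ₂,φ₂) over m ∈ [−3, 3]; prefactor 4π/(2·3+1) = 1.795196:
  term(m=-3) = (0.145803, 0.088356)   from Y*(Ω₁)=(-0.409589, 0.077320), Y(Ω₂)=(-0.304405, -0.273181)
  term(m=-2) = (0.000478, 0.002952)   from Y*(Ω₁)=(-0.025641, 0.003206), Y(Ω₂)=(-0.004166, -0.115647)
  term(m=-1) = (-0.062605, 0.073547)   from Y*(Ω₁)=(0.321420, -0.020016), Y(Ω₂)=(-0.208217, 0.215852)
  term(m=+0) = (-0.003555, 0.000000)   from Y*(Ω₁)=(0.028295, -0.000000), Y(Ω₂)=(-0.125639, 0.000000)
  term(m=+1) = (-0.062605, -0.073547)   from Y*(Ω₁)=(-0.321420, -0.020016), Y(Ω₂)=(0.208217, 0.215852)
  term(m=+2) = (0.000478, -0.002952)   from Y*(Ω₁)=(-0.025641, -0.003206), Y(Ω₂)=(-0.004166, 0.115647)
  term(m=+3) = (0.145803, -0.088356)   from Y*(Ω₁)=(0.409589, 0.077320), Y(Ω₂)=(0.304405, -0.273181)
Σ over m = (0.163797, -0.000000); ×(4π/7) → (0.294047, -0.000000). Real part: 0.294047

0.294047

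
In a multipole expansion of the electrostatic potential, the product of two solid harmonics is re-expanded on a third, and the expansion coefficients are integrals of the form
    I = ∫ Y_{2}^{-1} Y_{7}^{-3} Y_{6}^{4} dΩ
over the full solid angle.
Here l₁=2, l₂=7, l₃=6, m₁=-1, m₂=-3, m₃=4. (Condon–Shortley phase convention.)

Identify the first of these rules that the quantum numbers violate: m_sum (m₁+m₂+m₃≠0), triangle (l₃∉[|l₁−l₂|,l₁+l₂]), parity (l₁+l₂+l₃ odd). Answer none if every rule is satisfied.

parity

Σmᵢ = 0  ✓
l₃∈[|l₁−l₂|,l₁+l₂]=[5,9], have l₃=6  ✓
Σlᵢ = 15 ⇒ odd  ✗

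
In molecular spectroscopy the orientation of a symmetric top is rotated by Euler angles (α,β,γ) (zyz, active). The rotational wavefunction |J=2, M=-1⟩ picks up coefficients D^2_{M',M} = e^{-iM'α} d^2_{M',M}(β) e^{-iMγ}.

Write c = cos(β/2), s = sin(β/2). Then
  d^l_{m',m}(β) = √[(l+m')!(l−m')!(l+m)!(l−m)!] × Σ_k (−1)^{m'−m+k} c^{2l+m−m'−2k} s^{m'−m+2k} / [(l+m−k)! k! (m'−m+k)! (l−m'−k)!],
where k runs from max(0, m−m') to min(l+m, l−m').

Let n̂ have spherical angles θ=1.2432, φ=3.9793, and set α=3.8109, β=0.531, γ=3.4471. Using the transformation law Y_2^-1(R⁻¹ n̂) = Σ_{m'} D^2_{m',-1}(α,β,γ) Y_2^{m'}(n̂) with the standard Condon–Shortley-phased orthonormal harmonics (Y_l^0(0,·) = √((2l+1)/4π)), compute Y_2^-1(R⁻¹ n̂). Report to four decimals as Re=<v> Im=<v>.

Need the full column D^2_{m',-1} for m'=−2..2 at α=3.8109, β=0.5310, γ=3.4471.
cos(β/2)=0.964961, sin(β/2)=0.262392
d^2_{-2,-1}: single k=1 term ⇒ +0.471531;  D = +0.034544-0.470264i
d^2_{-1,-1}: k∈[0..1] ⇒ +0.867041 -0.192328 = +0.674714;  D = +0.378731+0.558392i
d^2_{0,-1}: k∈[0..1] ⇒ -0.577505 +0.042701 = -0.534804;  D = +0.510040+0.160857i
d^2_{1,-1}: k∈[0..1] ⇒ +0.192328 -0.004740 = +0.187587;  D = +0.175310-0.066749i
d^2_{2,-1}: single k=0 term ⇒ -0.034865;  D = +0.017856-0.029945i
Y_2^{m'}(θ=1.2432,φ=3.9793) and Σ D·Y over m':
  (+0.0345-0.4703i)·(-0.0362-0.3444i)  (+0.3787+0.5584i)·(-0.1575+0.1749i)  (+0.5100+0.1609i)·(-0.2174+0.0000i)  (+0.1753-0.0667i)·(+0.1575+0.1749i)  (+0.0179-0.0299i)·(-0.0362+0.3444i)
Y_2^-1(R⁻¹ n̂) = -0.382459-0.024190i

Re=-0.3825 Im=-0.0242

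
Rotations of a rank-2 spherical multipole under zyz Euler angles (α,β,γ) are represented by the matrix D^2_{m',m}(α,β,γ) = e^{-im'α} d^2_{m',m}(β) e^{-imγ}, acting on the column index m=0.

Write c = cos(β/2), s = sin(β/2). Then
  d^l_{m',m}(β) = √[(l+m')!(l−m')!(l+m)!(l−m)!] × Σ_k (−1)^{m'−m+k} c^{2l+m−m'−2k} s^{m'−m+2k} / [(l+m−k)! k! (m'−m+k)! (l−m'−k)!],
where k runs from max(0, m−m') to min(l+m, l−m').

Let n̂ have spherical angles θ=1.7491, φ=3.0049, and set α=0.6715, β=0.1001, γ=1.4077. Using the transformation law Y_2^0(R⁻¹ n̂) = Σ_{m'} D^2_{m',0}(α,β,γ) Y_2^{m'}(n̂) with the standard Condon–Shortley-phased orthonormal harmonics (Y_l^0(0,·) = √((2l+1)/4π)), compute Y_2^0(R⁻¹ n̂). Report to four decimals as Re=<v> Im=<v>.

Re=-0.2589 Im=0.0000

Need the full column D^2_{m',0} for m'=−2..2 at α=0.6715, β=0.1001, γ=1.4077.
cos(β/2)=0.998748, sin(β/2)=0.050029
d^2_{-2,0}: single k=2 term ⇒ +0.006116;  D = +0.001381+0.005958i
d^2_{-1,0}: k∈[1..2] ⇒ +0.122086 -0.000306 = +0.121780;  D = +0.095340+0.075767i
d^2_{0,0}: k∈[0..2] ⇒ +0.995000 -0.009987 +0.000006 = +0.985020;  D = +0.985020+0.000000i
d^2_{1,0}: k∈[0..1] ⇒ -0.122086 +0.000306 = -0.121780;  D = -0.095340+0.075767i
d^2_{2,0}: single k=0 term ⇒ +0.006116;  D = +0.001381-0.005958i
Y_2^{m'}(θ=1.7491,φ=3.0049) and Σ D·Y over m':
  (+0.0014+0.0060i)·(+0.3602+0.1010i)  (+0.0953+0.0758i)·(+0.1336+0.0184i)  (+0.9850+0.0000i)·(-0.2856+0.0000i)  (-0.0953+0.0758i)·(-0.1336+0.0184i)  (+0.0014-0.0060i)·(+0.3602-0.1010i)
Y_2^0(R⁻¹ n̂) = -0.258870+0.000000i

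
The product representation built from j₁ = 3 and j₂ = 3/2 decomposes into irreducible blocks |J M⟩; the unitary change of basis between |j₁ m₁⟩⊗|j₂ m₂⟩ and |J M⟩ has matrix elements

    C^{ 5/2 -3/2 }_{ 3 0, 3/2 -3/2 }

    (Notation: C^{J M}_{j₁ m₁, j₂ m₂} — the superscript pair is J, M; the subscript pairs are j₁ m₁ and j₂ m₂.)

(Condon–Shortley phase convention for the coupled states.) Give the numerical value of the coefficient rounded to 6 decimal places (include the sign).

+√(9/35) ≈ +0.507093

j₁+j₂−J=2  J+j₁−j₂=4  J−j₁+j₂=1  j₁+j₂+J+1=8
(j₁±m₁, j₂±m₂, J±M) = (3,3,0,3,1,4)
P² = 1296/35
sum k=0..0:
  [0] +1/12 = 1/12
S = 1/12
C² = P²·S² = 9/35 ; C = +0.507093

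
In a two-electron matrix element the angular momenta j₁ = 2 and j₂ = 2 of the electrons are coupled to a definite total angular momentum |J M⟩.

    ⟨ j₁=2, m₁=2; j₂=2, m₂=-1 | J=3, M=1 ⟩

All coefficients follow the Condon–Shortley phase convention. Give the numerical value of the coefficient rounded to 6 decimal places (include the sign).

+0.547723

√[7·1!3!3!/8! · 4!0!1!3!4!2!] = √(216/5)
  +(−1)^0/∏(0,1,0,1,3,2)! = 1/12  (running 1/12)
⟨..|..⟩ = √(216/5)·(1/12) = +0.547723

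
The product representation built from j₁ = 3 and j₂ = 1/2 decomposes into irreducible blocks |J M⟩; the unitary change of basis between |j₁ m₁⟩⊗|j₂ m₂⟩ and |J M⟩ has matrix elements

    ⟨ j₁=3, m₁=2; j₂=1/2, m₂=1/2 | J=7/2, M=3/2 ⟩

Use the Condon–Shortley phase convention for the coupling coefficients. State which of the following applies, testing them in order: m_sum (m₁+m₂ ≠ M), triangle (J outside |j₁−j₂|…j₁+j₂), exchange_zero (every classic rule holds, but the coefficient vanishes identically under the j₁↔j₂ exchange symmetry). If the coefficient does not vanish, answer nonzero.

m-sum: m₁+m₂ = 2+1/2 = 5/2, M = 3/2  ✗ ⇒ coefficient is 0

m_sum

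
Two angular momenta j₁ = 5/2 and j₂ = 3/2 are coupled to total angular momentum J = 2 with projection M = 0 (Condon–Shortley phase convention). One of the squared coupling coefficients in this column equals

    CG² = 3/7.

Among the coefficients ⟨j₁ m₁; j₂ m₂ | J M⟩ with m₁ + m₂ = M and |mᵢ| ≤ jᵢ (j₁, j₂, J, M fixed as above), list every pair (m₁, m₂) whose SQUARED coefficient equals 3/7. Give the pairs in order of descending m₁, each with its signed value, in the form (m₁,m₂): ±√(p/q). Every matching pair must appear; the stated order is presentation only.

(3/2,-3/2): +√(3/7); (-3/2,3/2): +√(3/7)

Admissible pairs with m₁+m₂ = M = 0: (-3/2,3/2), (-1/2,1/2), (1/2,-1/2), (3/2,-3/2)
  (m₁,m₂)=(3/2,-3/2): CG² = 3/7, CG = +√(3/7)   ← matches the target
  (m₁,m₂)=(1/2,-1/2): CG² = 1/14, CG = −√(1/14)
  (m₁,m₂)=(-1/2,1/2): CG² = 1/14, CG = −√(1/14)
  (m₁,m₂)=(-3/2,3/2): CG² = 3/7, CG = +√(3/7)   ← matches the target
Pairs with CG² = 3/7: (3/2,-3/2): +√(3/7); (-3/2,3/2): +√(3/7)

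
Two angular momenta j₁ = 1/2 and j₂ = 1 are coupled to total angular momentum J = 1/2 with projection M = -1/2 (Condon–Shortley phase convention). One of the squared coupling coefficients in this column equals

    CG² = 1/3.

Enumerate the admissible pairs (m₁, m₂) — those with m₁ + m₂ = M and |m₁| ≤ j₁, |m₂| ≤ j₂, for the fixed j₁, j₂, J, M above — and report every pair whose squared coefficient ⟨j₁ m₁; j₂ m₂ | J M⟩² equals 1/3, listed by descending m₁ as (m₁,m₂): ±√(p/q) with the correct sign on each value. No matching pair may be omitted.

Admissible pairs with m₁+m₂ = M = -1/2: (-1/2,0), (1/2,-1)
  (m₁,m₂)=(1/2,-1): CG² = 2/3, CG = +√(2/3)
  (m₁,m₂)=(-1/2,0): CG² = 1/3, CG = −√(1/3)   ← matches the target
Pairs with CG² = 1/3: (-1/2,0): −√(1/3)

(-1/2,0): −√(1/3)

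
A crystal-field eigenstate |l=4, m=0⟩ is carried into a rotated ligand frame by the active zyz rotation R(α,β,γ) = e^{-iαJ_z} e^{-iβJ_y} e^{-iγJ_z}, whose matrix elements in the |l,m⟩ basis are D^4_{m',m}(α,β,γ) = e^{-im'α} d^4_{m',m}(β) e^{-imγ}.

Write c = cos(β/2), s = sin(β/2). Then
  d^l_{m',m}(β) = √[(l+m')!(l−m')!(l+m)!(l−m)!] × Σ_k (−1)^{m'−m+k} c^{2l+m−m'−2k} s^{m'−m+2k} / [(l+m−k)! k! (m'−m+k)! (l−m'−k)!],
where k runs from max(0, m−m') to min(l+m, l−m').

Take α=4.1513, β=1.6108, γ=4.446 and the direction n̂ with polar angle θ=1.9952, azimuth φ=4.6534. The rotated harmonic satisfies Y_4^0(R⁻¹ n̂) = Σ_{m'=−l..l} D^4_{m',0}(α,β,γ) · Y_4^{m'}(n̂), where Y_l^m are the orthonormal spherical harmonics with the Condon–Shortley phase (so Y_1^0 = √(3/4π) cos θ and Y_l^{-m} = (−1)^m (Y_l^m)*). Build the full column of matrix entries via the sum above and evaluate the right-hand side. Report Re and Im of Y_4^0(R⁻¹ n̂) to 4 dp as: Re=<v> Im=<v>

Need the full column D^4_{m',0} for m'=−4..4 at α=4.1513, β=1.6108, γ=4.4460.
cos(β/2)=0.692823, sin(β/2)=0.721108
d^4_{-4,0}: single k=4 term ⇒ +0.521241;  D = -0.325136-0.407405i
d^4_{-3,0}: k∈[3..4] ⇒ +0.708232 -0.767241 = -0.059009;  D = -0.058636+0.006623i
d^4_{-2,0}: k∈[2..4] ⇒ +0.545576 -1.576085 +0.640276 = -0.390234;  D = +0.169253-0.351619i
d^4_{-1,0}: k∈[1..4] ⇒ +0.247099 -1.606120 +1.739939 -0.314151 = +0.066767;  D = -0.035527-0.056530i
d^4_{0,0}: k∈[0..4] ⇒ +0.053086 -0.920139 +2.242808 -1.079856 +0.073114 = +0.369013;  D = +0.369013+0.000000i
d^4_{1,0}: k∈[0..3] ⇒ -0.247099 +1.606120 -1.739939 +0.314151 = -0.066767;  D = +0.035527-0.056530i
d^4_{2,0}: k∈[0..2] ⇒ +0.545576 -1.576085 +0.640276 = -0.390234;  D = +0.169253+0.351619i
d^4_{3,0}: k∈[0..1] ⇒ -0.708232 +0.767241 = +0.059009;  D = +0.058636+0.006623i
d^4_{4,0}: single k=0 term ⇒ +0.521241;  D = -0.325136+0.407405i
Y_4^{m'}(θ=1.9952,φ=4.6534) and Σ D·Y over m':
  (-0.3251-0.4074i)·(+0.2967+0.0713i)  (-0.0586+0.0066i)·(-0.0687+0.3840i)  (+0.1693-0.3516i)·(-0.0516-0.0061i)  (-0.0355-0.0565i)·(-0.0190+0.3213i)  (+0.3690+0.0000i)·(-0.1143+0.0000i)  (+0.0355-0.0565i)·(+0.0190+0.3213i)  (+0.1693+0.3516i)·(-0.0516+0.0061i)  (+0.0586+0.0066i)·(+0.0687+0.3840i)  (-0.3251+0.4074i)·(+0.2967-0.0713i)
Y_4^0(R⁻¹ n̂) = -0.158114+0.000000i

Re=-0.1581 Im=0.0000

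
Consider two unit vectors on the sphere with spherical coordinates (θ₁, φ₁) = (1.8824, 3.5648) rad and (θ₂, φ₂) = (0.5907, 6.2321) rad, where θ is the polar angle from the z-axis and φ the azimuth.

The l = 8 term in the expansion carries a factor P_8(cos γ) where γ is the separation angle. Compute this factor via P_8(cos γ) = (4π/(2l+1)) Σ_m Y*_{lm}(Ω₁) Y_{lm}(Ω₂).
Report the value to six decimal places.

0.264040

Summing Y*_{l m}(θ₁,φ₁)·Y_{l m}(θ₂,φ₂) over m ∈ [−8, 8]; prefactor 4π/(2·8+1) = 0.739198:
  m=-8: (-0.33700 - 0.08392j) × (0.00438 + 0.00190j) = -0.00132 - 0.00101j  (running Σ = -0.00132 - 0.00101j)
  m=-7: (-0.44028 + 0.07973j) × (0.02666 + 0.00996j) = -0.01253 - 0.00226j  (running Σ = -0.01385 - 0.00327j)
  m=-6: (-0.09456 + 0.06502j) × (0.10011 + 0.03168j) = -0.01153 + 0.00351j  (running Σ = -0.02538 + 0.00025j)
  m=-5: (0.16063 - 0.26481j) × (0.25727 + 0.06718j) = 0.05912 - 0.05734j  (running Σ = 0.03374 - 0.05709j)
  m=-4: (0.02939 - 0.23968j) × (0.44603 + 0.09243j) = 0.03526 - 0.10419j  (running Σ = 0.06900 - 0.16128j)
  m=-3: (0.06170 + 0.19864j) × (0.44871 + 0.06931j) = 0.01392 + 0.09341j  (running Σ = 0.08292 - 0.06787j)
  m=-2: (0.18536 + 0.20948j) × (0.06540 + 0.00671j) = 0.01072 + 0.01494j  (running Σ = 0.09364 - 0.05292j)
  m=-1: (-0.14488 - 0.06526j) × (-0.39348 - 0.02012j) = 0.05570 + 0.02859j  (running Σ = 0.14934 - 0.02433j)
  m=0: (-0.28787 + 0.00000j) × (-0.20331 + 0.00000j) = 0.05853 + 0.00000j  (running Σ = 0.20786 - 0.02433j)
  m=1: (0.14488 - 0.06526j) × (0.39348 - 0.02012j) = 0.05570 - 0.02859j  (running Σ = 0.26356 - 0.05292j)
  m=2: (0.18536 - 0.20948j) × (0.06540 - 0.00671j) = 0.01072 - 0.01494j  (running Σ = 0.27428 - 0.06787j)
  m=3: (-0.06170 + 0.19864j) × (-0.44871 + 0.06931j) = 0.01392 - 0.09341j  (running Σ = 0.28819 - 0.16128j)
  m=4: (0.02939 + 0.23968j) × (0.44603 - 0.09243j) = 0.03526 + 0.10419j  (running Σ = 0.32346 - 0.05709j)
  m=5: (-0.16063 - 0.26481j) × (-0.25727 + 0.06718j) = 0.05912 + 0.05734j  (running Σ = 0.38257 + 0.00025j)
  m=6: (-0.09456 - 0.06502j) × (0.10011 - 0.03168j) = -0.01153 - 0.00351j  (running Σ = 0.37105 - 0.00327j)
  m=7: (0.44028 + 0.07973j) × (-0.02666 + 0.00996j) = -0.01253 + 0.00226j  (running Σ = 0.35851 - 0.00101j)
  m=8: (-0.33700 + 0.08392j) × (0.00438 - 0.00190j) = -0.00132 + 0.00101j  (running Σ = 0.35720 - 0.00000j)
Total Σ_m = 0.35720 - 0.00000j. Multiply by 0.739198: 0.26404 - 0.00000j. P_8(cos γ) = 0.264040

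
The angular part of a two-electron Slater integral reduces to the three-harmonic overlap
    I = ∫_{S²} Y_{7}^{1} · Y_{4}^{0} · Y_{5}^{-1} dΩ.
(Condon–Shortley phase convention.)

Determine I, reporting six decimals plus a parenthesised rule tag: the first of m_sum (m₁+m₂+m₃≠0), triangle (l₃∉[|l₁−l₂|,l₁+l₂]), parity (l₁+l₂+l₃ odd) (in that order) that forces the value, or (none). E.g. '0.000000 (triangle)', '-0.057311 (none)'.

-0.112008 (none)

Checks pass: Σm=0; 16 even; l₃=5∈[3,11].
(2·7+1)(2·4+1)(2·5+1) = 1485
Δ: 6! 8! 2! / 17! → 1/6126120
sum: t=2:+1/69120 t=3:−1/20736 t=4:+1/69120 = -1/51840
3j²(7 4 5; 0 0 0) = Δ·Π!·Σ² = 280/21879  (sign +1)
sum: t=2:+1/55296 t=3:−1/25920 t=4:+1/138240 = -11/829440
3j²(7 4 5; 1 0 -1) = Δ·Π!·Σ² = 11/1326  (sign -1)
combine: 4πI² = 1485·280/21879·11/1326 = 7700/48841
take √, sign -1: I = -0.11200777
No selection rule forces the value: the integral is nonzero (none).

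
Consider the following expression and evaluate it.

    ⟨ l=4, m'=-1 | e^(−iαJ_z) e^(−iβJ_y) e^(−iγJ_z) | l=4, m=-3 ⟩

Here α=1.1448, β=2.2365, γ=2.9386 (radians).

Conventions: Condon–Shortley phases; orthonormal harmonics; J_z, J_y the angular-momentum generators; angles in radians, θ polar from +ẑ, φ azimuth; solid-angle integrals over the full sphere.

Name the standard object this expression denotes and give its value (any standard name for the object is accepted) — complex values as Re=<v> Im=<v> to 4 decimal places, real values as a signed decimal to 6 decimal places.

Wigner D-matrix element, Re=0.2334 Im=0.1386

This is a Wigner D-matrix element — the rotation-matrix element ⟨l m'| R(α,β,γ) |l m⟩ in the angular-momentum basis.
Split into d^4_{-1,-3}(β=2.2365) × two z-phases.
With c≡cos(β/2)=0.437257 and s≡sin(β/2)=0.899337, N=[6·120·1·5040]^{1/2}=1904.940944
Admissible k: 0..1 (factorial args all ≥0)
  k=0: (−1)^2·1904.9409/(240)·0.4373^6·0.8993^2 = +0.044868
  k=1: (−1)^3·1904.9409/(144)·0.4373^4·0.8993^4 = -0.316341
d^4_{-1,-3}(2.2365) = +0.044868 -0.316341 = -0.271473
D = (+0.413228+0.910627i)·(-0.271473)·(-0.820233+0.572029i) = +0.233426+0.138600i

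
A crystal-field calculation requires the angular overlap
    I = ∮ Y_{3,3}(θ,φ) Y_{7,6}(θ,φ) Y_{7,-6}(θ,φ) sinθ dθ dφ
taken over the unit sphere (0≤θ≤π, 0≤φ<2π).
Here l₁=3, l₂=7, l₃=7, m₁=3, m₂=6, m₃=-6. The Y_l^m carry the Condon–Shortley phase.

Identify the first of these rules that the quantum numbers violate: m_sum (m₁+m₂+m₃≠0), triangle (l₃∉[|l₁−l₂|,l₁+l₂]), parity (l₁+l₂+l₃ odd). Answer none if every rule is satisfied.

m_sum

Σmᵢ = 3  ✗
l₃∈[|l₁−l₂|,l₁+l₂]=[4,10], have l₃=7
Σlᵢ = 17 ⇒ odd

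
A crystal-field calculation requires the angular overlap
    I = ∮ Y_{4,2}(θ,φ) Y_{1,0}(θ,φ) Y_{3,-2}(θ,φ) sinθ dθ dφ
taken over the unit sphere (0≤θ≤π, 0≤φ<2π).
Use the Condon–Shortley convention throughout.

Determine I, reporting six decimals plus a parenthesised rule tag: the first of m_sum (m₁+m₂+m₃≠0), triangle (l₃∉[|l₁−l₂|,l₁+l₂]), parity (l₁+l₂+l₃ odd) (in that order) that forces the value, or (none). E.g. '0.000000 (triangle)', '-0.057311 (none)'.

Checks pass: Σm=0; 8 even; l₃=3∈[3,5].
(2·4+1)(2·1+1)(2·3+1) = 189
Δ: 2! 6! 0! / 9! → 1/252
sum: t=1:−1/36 = -1/36
3j²(4 1 3; 0 0 0) = Δ·Π!·Σ² = 4/63  (sign +1)
sum: t=1:−1/120 = -1/120
3j²(4 1 3; 2 0 -2) = Δ·Π!·Σ² = 1/21  (sign +1)
combine: 4πI² = 189·4/63·1/21 = 4/7
take √, sign +1: I = 0.21324362
No selection rule forces the value: the integral is nonzero (none).

0.213244 (none)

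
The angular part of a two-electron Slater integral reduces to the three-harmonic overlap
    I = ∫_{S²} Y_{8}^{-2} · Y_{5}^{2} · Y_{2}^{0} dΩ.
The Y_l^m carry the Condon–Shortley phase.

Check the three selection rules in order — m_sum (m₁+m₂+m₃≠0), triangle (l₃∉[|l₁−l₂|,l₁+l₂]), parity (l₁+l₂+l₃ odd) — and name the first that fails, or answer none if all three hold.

triangle

azimuthal sum: -2 + 2 + 0 = 0  ✓
l₃ must lie in [3,13]; have l₃=2  ✗
L = 8 + 5 + 2 = 15 (odd)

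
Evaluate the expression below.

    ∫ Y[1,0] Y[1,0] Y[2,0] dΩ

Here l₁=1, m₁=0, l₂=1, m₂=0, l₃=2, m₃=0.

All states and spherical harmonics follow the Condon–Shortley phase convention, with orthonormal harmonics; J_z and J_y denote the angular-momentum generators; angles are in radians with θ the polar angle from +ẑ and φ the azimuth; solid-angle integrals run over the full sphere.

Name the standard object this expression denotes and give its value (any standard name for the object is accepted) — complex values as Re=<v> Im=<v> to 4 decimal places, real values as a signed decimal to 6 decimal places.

This is a Gaunt coefficient — the integral of a triple product of spherical harmonics over the sphere.
Rules hold: Σm=0, L=4 even, 0≤2≤2.
N = 3·3·5 = 45
Δ = 0!·2!·2!/5! = 1/30
Racah Σ t=0..0: t=0:+1/1 = 1/1
⇒ 3j(1 1 2; 0 0 0)² = 2/15, sgn +1
(m-triple is (0,0,0) — same symbol as above.)
4πI² = N·(3j₀)²·(3jₘ)² = 4/5
I = +1·√(0.8/4π) = 0.25231325

Gaunt coefficient, +0.252313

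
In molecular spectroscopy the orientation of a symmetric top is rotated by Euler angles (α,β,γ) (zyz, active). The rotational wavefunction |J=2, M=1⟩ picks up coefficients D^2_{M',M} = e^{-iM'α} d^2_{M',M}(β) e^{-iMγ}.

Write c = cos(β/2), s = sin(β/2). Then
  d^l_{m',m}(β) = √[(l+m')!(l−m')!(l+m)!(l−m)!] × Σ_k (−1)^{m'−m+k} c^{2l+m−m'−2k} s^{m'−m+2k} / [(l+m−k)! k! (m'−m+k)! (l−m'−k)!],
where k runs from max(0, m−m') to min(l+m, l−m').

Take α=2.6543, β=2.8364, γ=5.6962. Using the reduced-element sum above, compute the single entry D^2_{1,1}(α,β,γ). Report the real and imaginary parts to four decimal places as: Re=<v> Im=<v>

D^2_{1,1}(2.6543,2.8364,5.6962) = e^{-i·1·2.6543}·d^2_{1,1}(2.8364)·e^{-i·1·5.6962}. Compute d first:
c=cos(2.836400/2)=0.152005, s=sin(2.836400/2)=0.988380; N=√[6·1·6·1]=6.000000
The bounds max(0,m−m')=0 and min(l+m,l−m')=1 give 2 terms
  k=0: (−1)^0·6.0000/(6)·0.1520^4·0.9884^0 = +0.000534
  k=1: (−1)^1·6.0000/(2)·0.1520^2·0.9884^2 = -0.067715
d^2_{1,1}(2.8364) = +0.000534 -0.067715 = -0.067181
D = (-0.883604-0.468235i)·(-0.067181)·(+0.832614+0.553853i) = +0.032003+0.059069i

Re=0.0320 Im=0.0591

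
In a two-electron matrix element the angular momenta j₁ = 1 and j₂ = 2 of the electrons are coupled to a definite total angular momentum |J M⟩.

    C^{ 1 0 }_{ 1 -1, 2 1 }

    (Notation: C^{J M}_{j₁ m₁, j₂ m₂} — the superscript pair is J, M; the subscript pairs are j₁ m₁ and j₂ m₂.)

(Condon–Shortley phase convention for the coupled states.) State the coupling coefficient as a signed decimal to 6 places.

triangle: 2!·0!·2!/5! = 4/120
(j±m)!: 0!·2!·3!·1!·1!·1! = 12
prefactor² = (2J+1)·Δ·N² = 6/5
  k=2: +1/(2!·0!·0!·1!·0!·1!) = 1/2
Σ = 1/2  ⇒  CG² = 6/5·(1/2)² = 3/10
CG = +√(3/10) = +0.547723

+0.547723  (= +√(3/10))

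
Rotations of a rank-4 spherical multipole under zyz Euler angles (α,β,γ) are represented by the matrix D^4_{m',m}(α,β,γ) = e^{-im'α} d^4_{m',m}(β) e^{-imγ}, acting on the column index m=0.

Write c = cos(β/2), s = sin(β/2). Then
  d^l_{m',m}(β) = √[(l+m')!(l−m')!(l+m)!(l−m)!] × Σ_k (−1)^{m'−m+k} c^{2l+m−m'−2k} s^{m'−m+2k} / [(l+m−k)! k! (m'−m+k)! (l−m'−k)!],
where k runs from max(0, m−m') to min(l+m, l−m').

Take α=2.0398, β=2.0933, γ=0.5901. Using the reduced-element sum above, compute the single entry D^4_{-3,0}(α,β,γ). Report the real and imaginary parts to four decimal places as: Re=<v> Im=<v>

Re=-0.4739 Im=0.0783

First d^4_{-3,0}(β=2.0933), then the phase factors e^{-i(-3)α} and e^{-i(0)γ}:
Half-angle: c=0.500474, s=0.865751. N=√(1·5040·24·24)=1703.830978
k∈{3,4} keeps every argument non-negative
  k=3: (−1)^0·1703.8310/(144)·0.5005^5·0.8658^3 = +0.241075
  k=4: (−1)^1·1703.8310/(144)·0.5005^3·0.8658^5 = -0.721398
d^4_{-3,0}(2.0933) = +0.241075 -0.721398 = -0.480324
Attach z-rotation phases: D = e^{-i(-3)(2.0398)}·(-0.480324)·e^{-i(0)(0.5901)} = -0.473895+0.078319i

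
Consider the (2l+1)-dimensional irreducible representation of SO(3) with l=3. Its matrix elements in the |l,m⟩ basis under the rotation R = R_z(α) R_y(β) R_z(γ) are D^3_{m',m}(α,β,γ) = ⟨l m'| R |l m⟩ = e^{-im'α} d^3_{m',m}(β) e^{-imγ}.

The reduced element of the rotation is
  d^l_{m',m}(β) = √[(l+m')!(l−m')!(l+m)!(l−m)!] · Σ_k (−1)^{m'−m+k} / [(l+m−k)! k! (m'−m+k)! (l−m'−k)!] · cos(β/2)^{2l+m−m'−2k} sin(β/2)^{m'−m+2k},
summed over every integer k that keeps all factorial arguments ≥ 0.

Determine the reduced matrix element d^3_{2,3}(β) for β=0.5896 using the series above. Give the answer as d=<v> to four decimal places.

d=0.5709

d^3_{2,3}(β=0.5896) via the finite sum:
Half-angle: c=0.956860, s=0.290548. N=√(120·1·720·1)=293.938769
k: max(0,(3)−(2))=1 … min(3+(3),3−(2))=1
  k=1: (−1)^0·293.9388/(120)·0.9569^5·0.2905^1 = +0.570870
d^3_{2,3}(0.5896) = +0.570870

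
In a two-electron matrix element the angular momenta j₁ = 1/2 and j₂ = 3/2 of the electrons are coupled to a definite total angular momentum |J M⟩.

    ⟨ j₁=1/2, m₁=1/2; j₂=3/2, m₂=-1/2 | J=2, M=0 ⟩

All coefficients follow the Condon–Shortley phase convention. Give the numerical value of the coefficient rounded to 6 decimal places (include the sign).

triangle: 0!*1!*3!/5! = 6/120
(j±m)!: 1!*0!*1!*2!*2!*2! = 8
prefactor² = (2J+1)*Δ*N² = 2
  k=0: +1/(0!*0!*0!*1!*1!*2!) = 1/2
Σ = 1/2  ⇒  CG² = 2*(1/2)² = 1/2
CG = +√(1/2) = +0.707107

+√(1/2) ≈ +0.707107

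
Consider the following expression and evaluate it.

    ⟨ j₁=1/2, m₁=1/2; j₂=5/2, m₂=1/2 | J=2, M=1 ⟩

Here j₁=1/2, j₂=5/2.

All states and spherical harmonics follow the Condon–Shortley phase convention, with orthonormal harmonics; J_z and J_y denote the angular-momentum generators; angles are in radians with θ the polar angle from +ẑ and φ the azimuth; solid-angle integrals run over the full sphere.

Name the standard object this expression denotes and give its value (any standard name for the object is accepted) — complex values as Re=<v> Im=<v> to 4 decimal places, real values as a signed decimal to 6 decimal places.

This is a Clebsch–Gordan (vector-coupling) coefficient.
√[5·1!0!4!/6! · 1!0!3!2!3!1!] = √(12)
  +(−1)^0/∏(0,1,0,3,0,1)! = 1/6  (running 1/6)
⟨..|..⟩ = √(12)·(1/6) = +0.577350

Clebsch–Gordan coefficient, +√(1/3) ≈ +0.577350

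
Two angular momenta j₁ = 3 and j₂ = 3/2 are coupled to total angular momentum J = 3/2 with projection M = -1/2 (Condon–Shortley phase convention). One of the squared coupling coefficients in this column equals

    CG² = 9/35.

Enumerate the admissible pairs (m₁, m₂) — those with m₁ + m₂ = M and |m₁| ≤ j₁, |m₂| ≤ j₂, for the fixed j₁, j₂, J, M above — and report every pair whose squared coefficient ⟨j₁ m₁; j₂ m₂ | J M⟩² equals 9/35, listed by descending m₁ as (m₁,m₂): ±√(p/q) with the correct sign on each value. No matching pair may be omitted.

(0,-1/2): −√(9/35)

Admissible pairs with m₁+m₂ = M = -1/2: (-2,3/2), (-1,1/2), (0,-1/2), (1,-3/2)
  (m₁,m₂)=(1,-3/2): CG² = 4/35, CG = +√(4/35)
  (m₁,m₂)=(0,-1/2): CG² = 9/35, CG = −√(9/35)   ← matches the target
  (m₁,m₂)=(-1,1/2): CG² = 12/35, CG = +√(12/35)
  (m₁,m₂)=(-2,3/2): CG² = 2/7, CG = −√(2/7)
Pairs with CG² = 9/35: (0,-1/2): −√(9/35)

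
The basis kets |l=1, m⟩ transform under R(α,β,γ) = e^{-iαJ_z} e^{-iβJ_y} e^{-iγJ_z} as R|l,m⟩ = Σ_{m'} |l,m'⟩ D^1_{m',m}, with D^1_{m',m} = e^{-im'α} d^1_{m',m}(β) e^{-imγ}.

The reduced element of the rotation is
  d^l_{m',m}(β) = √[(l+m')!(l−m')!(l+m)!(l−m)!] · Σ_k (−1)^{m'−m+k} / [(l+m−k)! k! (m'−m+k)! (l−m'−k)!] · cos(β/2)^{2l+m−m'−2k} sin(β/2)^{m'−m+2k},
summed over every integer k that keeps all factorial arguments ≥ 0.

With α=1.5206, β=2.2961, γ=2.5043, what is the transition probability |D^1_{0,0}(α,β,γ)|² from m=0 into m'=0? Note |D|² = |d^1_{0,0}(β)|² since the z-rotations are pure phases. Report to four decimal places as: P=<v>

D^1_{0,0}(1.5206,2.2961,2.5043) = e^{-i·0·1.5206}·d^1_{0,0}(2.2961)·e^{-i·0·2.5043}. Compute d first:
Half-angle: c=0.410267, s=0.911966. N=√(1·1·1·1)=1.000000
The bounds max(0,m−m')=0 and min(l+m,l−m')=1 give 2 terms
  k=0: (−1)^0·1.0000/(1)·0.4103^2·0.9120^0 = +0.168319
  k=1: (−1)^1·1.0000/(1)·0.4103^0·0.9120^2 = -0.831681
d^1_{0,0}(2.2961) = +0.168319 -0.831681 = -0.663363
|D^1_{0,0}|² = |d^1_{0,0}(β)|² = (-0.663363)² = 0.440050 (the z-rotation phases have unit modulus)

P=0.4401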